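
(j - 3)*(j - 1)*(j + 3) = j^3 - j^2 - 9*j + 9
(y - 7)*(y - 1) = y^2 - 8*y + 7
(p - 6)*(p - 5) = p^2 - 11*p + 30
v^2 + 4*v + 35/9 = (v + 5/3)*(v + 7/3)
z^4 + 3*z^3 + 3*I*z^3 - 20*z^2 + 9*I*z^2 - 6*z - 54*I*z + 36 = (z - 3)*(z + 6)*(z + I)*(z + 2*I)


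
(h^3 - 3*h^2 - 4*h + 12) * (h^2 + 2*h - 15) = h^5 - h^4 - 25*h^3 + 49*h^2 + 84*h - 180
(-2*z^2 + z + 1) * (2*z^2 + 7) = -4*z^4 + 2*z^3 - 12*z^2 + 7*z + 7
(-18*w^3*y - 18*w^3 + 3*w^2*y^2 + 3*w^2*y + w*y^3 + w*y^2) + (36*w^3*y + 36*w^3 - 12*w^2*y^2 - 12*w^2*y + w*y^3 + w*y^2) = 18*w^3*y + 18*w^3 - 9*w^2*y^2 - 9*w^2*y + 2*w*y^3 + 2*w*y^2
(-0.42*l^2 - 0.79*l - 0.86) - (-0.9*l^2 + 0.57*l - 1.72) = 0.48*l^2 - 1.36*l + 0.86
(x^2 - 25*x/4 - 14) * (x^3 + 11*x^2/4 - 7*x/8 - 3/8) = x^5 - 7*x^4/2 - 513*x^3/16 - 1069*x^2/32 + 467*x/32 + 21/4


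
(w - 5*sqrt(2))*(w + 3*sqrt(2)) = w^2 - 2*sqrt(2)*w - 30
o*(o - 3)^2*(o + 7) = o^4 + o^3 - 33*o^2 + 63*o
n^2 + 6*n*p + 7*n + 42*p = (n + 7)*(n + 6*p)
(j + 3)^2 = j^2 + 6*j + 9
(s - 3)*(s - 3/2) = s^2 - 9*s/2 + 9/2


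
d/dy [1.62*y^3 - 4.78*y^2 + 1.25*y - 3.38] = 4.86*y^2 - 9.56*y + 1.25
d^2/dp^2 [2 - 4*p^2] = -8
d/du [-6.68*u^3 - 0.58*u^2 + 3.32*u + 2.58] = -20.04*u^2 - 1.16*u + 3.32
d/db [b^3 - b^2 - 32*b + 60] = 3*b^2 - 2*b - 32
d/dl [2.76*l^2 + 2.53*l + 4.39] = 5.52*l + 2.53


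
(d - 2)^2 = d^2 - 4*d + 4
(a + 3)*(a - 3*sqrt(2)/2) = a^2 - 3*sqrt(2)*a/2 + 3*a - 9*sqrt(2)/2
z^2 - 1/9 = (z - 1/3)*(z + 1/3)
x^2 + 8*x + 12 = (x + 2)*(x + 6)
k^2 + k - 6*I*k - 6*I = (k + 1)*(k - 6*I)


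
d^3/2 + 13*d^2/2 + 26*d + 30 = (d/2 + 1)*(d + 5)*(d + 6)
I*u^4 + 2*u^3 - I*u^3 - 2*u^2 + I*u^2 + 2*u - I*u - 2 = (u - 2*I)*(u - I)*(u + I)*(I*u - I)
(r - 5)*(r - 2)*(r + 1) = r^3 - 6*r^2 + 3*r + 10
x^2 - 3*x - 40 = (x - 8)*(x + 5)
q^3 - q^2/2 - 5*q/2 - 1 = (q - 2)*(q + 1/2)*(q + 1)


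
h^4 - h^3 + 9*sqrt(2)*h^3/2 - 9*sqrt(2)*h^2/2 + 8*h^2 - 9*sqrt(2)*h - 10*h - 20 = (h - 2)*(h + 1)*(h + 2*sqrt(2))*(h + 5*sqrt(2)/2)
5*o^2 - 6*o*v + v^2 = (-5*o + v)*(-o + v)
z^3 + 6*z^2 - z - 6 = (z - 1)*(z + 1)*(z + 6)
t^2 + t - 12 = (t - 3)*(t + 4)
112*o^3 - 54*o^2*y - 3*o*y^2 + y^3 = (-8*o + y)*(-2*o + y)*(7*o + y)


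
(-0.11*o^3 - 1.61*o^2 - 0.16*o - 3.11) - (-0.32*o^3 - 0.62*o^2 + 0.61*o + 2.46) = 0.21*o^3 - 0.99*o^2 - 0.77*o - 5.57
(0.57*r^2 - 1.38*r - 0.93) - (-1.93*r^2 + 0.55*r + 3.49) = 2.5*r^2 - 1.93*r - 4.42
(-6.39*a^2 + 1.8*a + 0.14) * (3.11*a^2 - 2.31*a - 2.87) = -19.8729*a^4 + 20.3589*a^3 + 14.6167*a^2 - 5.4894*a - 0.4018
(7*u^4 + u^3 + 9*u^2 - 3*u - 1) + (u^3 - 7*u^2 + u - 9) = 7*u^4 + 2*u^3 + 2*u^2 - 2*u - 10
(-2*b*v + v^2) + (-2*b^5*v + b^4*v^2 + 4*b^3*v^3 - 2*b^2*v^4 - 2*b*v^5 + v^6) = -2*b^5*v + b^4*v^2 + 4*b^3*v^3 - 2*b^2*v^4 - 2*b*v^5 - 2*b*v + v^6 + v^2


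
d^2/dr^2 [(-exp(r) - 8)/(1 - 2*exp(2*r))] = (4*exp(4*r) + 128*exp(3*r) + 12*exp(2*r) + 64*exp(r) + 1)*exp(r)/(8*exp(6*r) - 12*exp(4*r) + 6*exp(2*r) - 1)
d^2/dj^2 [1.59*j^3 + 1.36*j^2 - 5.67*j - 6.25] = 9.54*j + 2.72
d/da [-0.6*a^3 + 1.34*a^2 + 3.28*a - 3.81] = -1.8*a^2 + 2.68*a + 3.28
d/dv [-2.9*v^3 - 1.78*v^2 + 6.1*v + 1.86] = -8.7*v^2 - 3.56*v + 6.1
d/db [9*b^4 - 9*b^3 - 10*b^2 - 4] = b*(36*b^2 - 27*b - 20)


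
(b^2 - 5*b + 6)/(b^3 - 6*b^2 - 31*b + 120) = (b - 2)/(b^2 - 3*b - 40)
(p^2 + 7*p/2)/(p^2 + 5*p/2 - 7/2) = p/(p - 1)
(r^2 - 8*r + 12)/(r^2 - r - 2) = (r - 6)/(r + 1)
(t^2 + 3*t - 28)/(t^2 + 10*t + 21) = (t - 4)/(t + 3)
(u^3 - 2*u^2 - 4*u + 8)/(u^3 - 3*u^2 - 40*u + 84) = (u^2 - 4)/(u^2 - u - 42)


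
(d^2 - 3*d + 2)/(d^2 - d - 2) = (d - 1)/(d + 1)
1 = 1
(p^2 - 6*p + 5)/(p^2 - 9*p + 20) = (p - 1)/(p - 4)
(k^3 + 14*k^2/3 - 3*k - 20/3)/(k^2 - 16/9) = 3*(k^2 + 6*k + 5)/(3*k + 4)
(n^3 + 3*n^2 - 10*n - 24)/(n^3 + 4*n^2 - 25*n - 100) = (n^2 - n - 6)/(n^2 - 25)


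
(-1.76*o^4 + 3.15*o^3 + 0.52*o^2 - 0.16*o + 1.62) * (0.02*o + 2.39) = -0.0352*o^5 - 4.1434*o^4 + 7.5389*o^3 + 1.2396*o^2 - 0.35*o + 3.8718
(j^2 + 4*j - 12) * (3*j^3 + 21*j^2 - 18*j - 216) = 3*j^5 + 33*j^4 + 30*j^3 - 540*j^2 - 648*j + 2592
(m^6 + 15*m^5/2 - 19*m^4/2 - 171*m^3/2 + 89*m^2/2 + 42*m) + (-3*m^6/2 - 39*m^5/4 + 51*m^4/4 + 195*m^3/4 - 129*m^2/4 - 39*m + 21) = -m^6/2 - 9*m^5/4 + 13*m^4/4 - 147*m^3/4 + 49*m^2/4 + 3*m + 21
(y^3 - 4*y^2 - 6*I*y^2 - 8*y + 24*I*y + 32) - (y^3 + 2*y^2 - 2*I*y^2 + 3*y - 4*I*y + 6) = -6*y^2 - 4*I*y^2 - 11*y + 28*I*y + 26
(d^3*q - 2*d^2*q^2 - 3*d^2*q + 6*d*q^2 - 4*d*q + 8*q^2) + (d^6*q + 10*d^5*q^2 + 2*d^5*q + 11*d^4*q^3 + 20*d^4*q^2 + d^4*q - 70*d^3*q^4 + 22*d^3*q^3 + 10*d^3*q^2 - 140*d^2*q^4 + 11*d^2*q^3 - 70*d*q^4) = d^6*q + 10*d^5*q^2 + 2*d^5*q + 11*d^4*q^3 + 20*d^4*q^2 + d^4*q - 70*d^3*q^4 + 22*d^3*q^3 + 10*d^3*q^2 + d^3*q - 140*d^2*q^4 + 11*d^2*q^3 - 2*d^2*q^2 - 3*d^2*q - 70*d*q^4 + 6*d*q^2 - 4*d*q + 8*q^2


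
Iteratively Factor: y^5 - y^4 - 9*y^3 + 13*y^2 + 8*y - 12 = (y - 1)*(y^4 - 9*y^2 + 4*y + 12) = (y - 1)*(y + 3)*(y^3 - 3*y^2 + 4) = (y - 2)*(y - 1)*(y + 3)*(y^2 - y - 2) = (y - 2)*(y - 1)*(y + 1)*(y + 3)*(y - 2)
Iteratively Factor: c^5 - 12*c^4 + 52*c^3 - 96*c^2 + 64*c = (c - 4)*(c^4 - 8*c^3 + 20*c^2 - 16*c) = (c - 4)^2*(c^3 - 4*c^2 + 4*c) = (c - 4)^2*(c - 2)*(c^2 - 2*c) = (c - 4)^2*(c - 2)^2*(c)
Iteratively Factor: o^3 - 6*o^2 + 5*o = (o - 1)*(o^2 - 5*o) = o*(o - 1)*(o - 5)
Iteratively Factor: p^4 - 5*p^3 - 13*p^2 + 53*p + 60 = (p + 3)*(p^3 - 8*p^2 + 11*p + 20) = (p - 5)*(p + 3)*(p^2 - 3*p - 4) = (p - 5)*(p - 4)*(p + 3)*(p + 1)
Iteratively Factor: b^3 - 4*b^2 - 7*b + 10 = (b + 2)*(b^2 - 6*b + 5) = (b - 5)*(b + 2)*(b - 1)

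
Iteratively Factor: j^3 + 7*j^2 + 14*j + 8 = (j + 1)*(j^2 + 6*j + 8) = (j + 1)*(j + 4)*(j + 2)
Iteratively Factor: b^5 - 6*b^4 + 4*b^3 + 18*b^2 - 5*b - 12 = (b - 1)*(b^4 - 5*b^3 - b^2 + 17*b + 12) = (b - 1)*(b + 1)*(b^3 - 6*b^2 + 5*b + 12) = (b - 4)*(b - 1)*(b + 1)*(b^2 - 2*b - 3) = (b - 4)*(b - 1)*(b + 1)^2*(b - 3)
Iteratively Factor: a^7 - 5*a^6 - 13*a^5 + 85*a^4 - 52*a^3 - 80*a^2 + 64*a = (a + 4)*(a^6 - 9*a^5 + 23*a^4 - 7*a^3 - 24*a^2 + 16*a) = (a - 1)*(a + 4)*(a^5 - 8*a^4 + 15*a^3 + 8*a^2 - 16*a) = (a - 4)*(a - 1)*(a + 4)*(a^4 - 4*a^3 - a^2 + 4*a) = (a - 4)*(a - 1)^2*(a + 4)*(a^3 - 3*a^2 - 4*a) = (a - 4)^2*(a - 1)^2*(a + 4)*(a^2 + a) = a*(a - 4)^2*(a - 1)^2*(a + 4)*(a + 1)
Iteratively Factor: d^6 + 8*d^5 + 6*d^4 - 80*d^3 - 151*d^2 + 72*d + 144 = (d + 3)*(d^5 + 5*d^4 - 9*d^3 - 53*d^2 + 8*d + 48) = (d - 1)*(d + 3)*(d^4 + 6*d^3 - 3*d^2 - 56*d - 48) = (d - 1)*(d + 3)*(d + 4)*(d^3 + 2*d^2 - 11*d - 12) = (d - 1)*(d + 3)*(d + 4)^2*(d^2 - 2*d - 3) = (d - 3)*(d - 1)*(d + 3)*(d + 4)^2*(d + 1)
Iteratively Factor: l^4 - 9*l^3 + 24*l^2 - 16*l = (l)*(l^3 - 9*l^2 + 24*l - 16) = l*(l - 4)*(l^2 - 5*l + 4) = l*(l - 4)*(l - 1)*(l - 4)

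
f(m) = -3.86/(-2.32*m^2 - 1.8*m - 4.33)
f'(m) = -3.86*(4.64*m + 1.8)/(-2.32*m^2 - 1.8*m - 4.33)^2 = (-17.9104*m - 6.948)/(2.32*m^2 + 1.8*m + 4.33)^2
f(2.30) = 0.19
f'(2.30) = -0.11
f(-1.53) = 0.55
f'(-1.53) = 0.42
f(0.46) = 0.68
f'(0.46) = -0.48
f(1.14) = 0.41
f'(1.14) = -0.31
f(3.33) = 0.11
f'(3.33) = -0.05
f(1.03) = 0.45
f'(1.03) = -0.34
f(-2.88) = 0.21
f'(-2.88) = 0.13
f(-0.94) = 0.82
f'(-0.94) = 0.45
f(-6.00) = 0.05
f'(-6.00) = 0.02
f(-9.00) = 0.02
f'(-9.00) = 0.00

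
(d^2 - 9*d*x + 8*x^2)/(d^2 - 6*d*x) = (d^2 - 9*d*x + 8*x^2)/(d*(d - 6*x))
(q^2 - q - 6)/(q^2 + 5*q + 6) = (q - 3)/(q + 3)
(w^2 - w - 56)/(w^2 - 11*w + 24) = (w + 7)/(w - 3)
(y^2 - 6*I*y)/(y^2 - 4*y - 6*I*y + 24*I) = y/(y - 4)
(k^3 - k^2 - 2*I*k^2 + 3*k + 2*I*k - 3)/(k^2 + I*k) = k - 1 - 3*I + 3*I/k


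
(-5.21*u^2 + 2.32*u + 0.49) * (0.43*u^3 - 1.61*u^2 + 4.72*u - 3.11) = -2.2403*u^5 + 9.3857*u^4 - 28.1157*u^3 + 26.3646*u^2 - 4.9024*u - 1.5239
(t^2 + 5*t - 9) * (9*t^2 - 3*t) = 9*t^4 + 42*t^3 - 96*t^2 + 27*t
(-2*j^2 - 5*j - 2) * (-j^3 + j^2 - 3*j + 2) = 2*j^5 + 3*j^4 + 3*j^3 + 9*j^2 - 4*j - 4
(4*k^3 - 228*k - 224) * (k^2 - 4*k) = 4*k^5 - 16*k^4 - 228*k^3 + 688*k^2 + 896*k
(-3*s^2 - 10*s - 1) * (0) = 0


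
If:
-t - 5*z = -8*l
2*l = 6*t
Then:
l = 15*z/23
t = 5*z/23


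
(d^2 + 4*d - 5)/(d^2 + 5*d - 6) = (d + 5)/(d + 6)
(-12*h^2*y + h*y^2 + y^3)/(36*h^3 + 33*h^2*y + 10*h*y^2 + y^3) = y*(-3*h + y)/(9*h^2 + 6*h*y + y^2)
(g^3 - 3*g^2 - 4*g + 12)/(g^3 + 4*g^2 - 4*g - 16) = (g - 3)/(g + 4)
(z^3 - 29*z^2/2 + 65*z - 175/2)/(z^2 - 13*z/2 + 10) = (z^2 - 12*z + 35)/(z - 4)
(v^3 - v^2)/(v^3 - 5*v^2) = (v - 1)/(v - 5)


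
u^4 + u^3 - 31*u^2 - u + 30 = (u - 5)*(u - 1)*(u + 1)*(u + 6)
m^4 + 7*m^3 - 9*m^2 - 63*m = m*(m - 3)*(m + 3)*(m + 7)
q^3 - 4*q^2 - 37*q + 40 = (q - 8)*(q - 1)*(q + 5)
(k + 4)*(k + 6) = k^2 + 10*k + 24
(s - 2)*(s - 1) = s^2 - 3*s + 2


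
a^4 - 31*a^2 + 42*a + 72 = (a - 4)*(a - 3)*(a + 1)*(a + 6)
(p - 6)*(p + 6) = p^2 - 36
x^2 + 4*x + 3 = (x + 1)*(x + 3)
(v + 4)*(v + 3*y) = v^2 + 3*v*y + 4*v + 12*y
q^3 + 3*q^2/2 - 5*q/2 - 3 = (q - 3/2)*(q + 1)*(q + 2)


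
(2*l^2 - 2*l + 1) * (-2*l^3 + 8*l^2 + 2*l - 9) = -4*l^5 + 20*l^4 - 14*l^3 - 14*l^2 + 20*l - 9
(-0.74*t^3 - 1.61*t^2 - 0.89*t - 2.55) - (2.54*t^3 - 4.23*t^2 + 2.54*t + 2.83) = -3.28*t^3 + 2.62*t^2 - 3.43*t - 5.38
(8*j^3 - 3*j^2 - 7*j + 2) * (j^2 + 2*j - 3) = 8*j^5 + 13*j^4 - 37*j^3 - 3*j^2 + 25*j - 6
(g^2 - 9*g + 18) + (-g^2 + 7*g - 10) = 8 - 2*g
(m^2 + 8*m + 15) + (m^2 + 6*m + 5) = 2*m^2 + 14*m + 20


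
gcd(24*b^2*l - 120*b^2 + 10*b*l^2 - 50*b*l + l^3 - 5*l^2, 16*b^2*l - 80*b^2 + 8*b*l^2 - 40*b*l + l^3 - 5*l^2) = 4*b*l - 20*b + l^2 - 5*l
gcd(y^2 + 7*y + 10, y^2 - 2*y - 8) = y + 2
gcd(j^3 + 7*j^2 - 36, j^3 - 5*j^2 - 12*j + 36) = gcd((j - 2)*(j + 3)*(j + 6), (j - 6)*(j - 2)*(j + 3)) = j^2 + j - 6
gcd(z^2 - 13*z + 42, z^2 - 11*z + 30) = z - 6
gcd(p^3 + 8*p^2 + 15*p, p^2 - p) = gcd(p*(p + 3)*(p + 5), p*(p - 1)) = p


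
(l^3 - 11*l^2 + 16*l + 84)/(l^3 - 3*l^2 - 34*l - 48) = (l^2 - 13*l + 42)/(l^2 - 5*l - 24)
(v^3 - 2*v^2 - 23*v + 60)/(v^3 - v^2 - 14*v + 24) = (v^2 + v - 20)/(v^2 + 2*v - 8)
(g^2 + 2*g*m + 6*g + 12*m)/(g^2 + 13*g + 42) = (g + 2*m)/(g + 7)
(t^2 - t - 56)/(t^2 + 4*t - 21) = (t - 8)/(t - 3)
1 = 1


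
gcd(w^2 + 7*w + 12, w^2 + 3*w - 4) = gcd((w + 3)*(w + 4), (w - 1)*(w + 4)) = w + 4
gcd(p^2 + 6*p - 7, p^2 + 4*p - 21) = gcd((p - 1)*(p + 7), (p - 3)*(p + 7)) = p + 7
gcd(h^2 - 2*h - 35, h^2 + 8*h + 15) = h + 5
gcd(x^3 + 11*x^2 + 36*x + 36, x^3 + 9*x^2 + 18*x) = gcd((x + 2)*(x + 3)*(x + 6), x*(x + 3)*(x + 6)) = x^2 + 9*x + 18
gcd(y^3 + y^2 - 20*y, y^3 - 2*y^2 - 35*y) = y^2 + 5*y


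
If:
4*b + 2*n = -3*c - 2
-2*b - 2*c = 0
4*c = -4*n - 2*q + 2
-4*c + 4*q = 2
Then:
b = -5/8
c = 5/8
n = -11/16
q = 9/8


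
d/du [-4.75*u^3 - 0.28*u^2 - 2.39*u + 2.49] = -14.25*u^2 - 0.56*u - 2.39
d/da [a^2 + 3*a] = 2*a + 3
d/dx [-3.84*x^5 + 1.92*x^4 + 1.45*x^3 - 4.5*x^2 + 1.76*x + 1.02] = -19.2*x^4 + 7.68*x^3 + 4.35*x^2 - 9.0*x + 1.76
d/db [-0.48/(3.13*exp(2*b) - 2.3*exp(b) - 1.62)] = (3.0048*exp(b) - 1.104)*exp(b)/(-3.13*exp(2*b) + 2.3*exp(b) + 1.62)^2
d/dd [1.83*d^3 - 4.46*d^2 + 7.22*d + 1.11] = 5.49*d^2 - 8.92*d + 7.22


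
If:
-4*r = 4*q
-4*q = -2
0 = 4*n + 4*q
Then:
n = -1/2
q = 1/2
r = -1/2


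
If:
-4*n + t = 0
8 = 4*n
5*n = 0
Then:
No Solution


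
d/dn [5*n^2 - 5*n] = 10*n - 5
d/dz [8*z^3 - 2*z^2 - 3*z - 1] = 24*z^2 - 4*z - 3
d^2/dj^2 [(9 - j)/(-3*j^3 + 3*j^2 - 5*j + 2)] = 2*((j - 9)*(9*j^2 - 6*j + 5)^2 + (-9*j^2 + 6*j - 3*(j - 9)*(3*j - 1) - 5)*(3*j^3 - 3*j^2 + 5*j - 2))/(3*j^3 - 3*j^2 + 5*j - 2)^3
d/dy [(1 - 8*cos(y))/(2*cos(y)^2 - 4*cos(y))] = (-4*sin(y) - sin(y)/cos(y)^2 + tan(y))/(cos(y) - 2)^2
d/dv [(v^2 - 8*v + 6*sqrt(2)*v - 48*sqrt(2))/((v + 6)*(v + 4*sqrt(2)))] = 2*(-sqrt(2)*v^2 + 7*v^2 + 72*sqrt(2)*v + 48*sqrt(2) + 336)/(v^4 + 8*sqrt(2)*v^3 + 12*v^3 + 68*v^2 + 96*sqrt(2)*v^2 + 384*v + 288*sqrt(2)*v + 1152)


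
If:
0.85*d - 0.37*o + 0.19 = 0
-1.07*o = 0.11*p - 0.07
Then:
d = -0.0447498625618472*p - 0.195052226498076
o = 0.0654205607476635 - 0.102803738317757*p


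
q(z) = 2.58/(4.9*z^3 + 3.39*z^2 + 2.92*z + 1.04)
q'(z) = 2.58*(-14.7*z^2 - 6.78*z - 2.92)/(4.9*z^3 + 3.39*z^2 + 2.92*z + 1.04)^2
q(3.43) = 0.01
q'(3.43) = -0.01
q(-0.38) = 17.08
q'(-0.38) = -278.91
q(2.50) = 0.02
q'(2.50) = -0.03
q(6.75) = 0.00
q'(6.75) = -0.00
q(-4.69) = -0.01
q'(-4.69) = -0.00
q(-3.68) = -0.01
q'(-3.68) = -0.01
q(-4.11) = -0.01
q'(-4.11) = -0.01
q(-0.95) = -0.90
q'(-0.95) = -3.04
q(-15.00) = -0.00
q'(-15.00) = -0.00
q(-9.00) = -0.00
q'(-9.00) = -0.00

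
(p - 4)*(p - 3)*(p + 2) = p^3 - 5*p^2 - 2*p + 24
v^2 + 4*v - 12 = (v - 2)*(v + 6)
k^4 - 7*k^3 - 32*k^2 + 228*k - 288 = (k - 8)*(k - 3)*(k - 2)*(k + 6)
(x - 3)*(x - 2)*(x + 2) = x^3 - 3*x^2 - 4*x + 12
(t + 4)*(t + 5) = t^2 + 9*t + 20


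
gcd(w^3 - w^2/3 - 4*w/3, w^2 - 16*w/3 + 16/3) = w - 4/3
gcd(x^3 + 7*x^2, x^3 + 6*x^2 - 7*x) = x^2 + 7*x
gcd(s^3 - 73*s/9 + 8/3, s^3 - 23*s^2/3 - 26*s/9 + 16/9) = s - 1/3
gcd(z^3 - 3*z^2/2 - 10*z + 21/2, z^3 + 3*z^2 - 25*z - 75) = z + 3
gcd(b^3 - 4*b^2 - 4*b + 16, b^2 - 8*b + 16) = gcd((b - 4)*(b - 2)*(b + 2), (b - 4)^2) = b - 4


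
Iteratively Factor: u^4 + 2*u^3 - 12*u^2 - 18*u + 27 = (u - 3)*(u^3 + 5*u^2 + 3*u - 9) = (u - 3)*(u + 3)*(u^2 + 2*u - 3) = (u - 3)*(u - 1)*(u + 3)*(u + 3)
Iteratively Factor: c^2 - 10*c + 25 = (c - 5)*(c - 5)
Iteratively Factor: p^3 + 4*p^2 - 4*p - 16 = (p + 4)*(p^2 - 4) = (p - 2)*(p + 4)*(p + 2)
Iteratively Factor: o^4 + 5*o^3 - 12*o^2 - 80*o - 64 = (o + 4)*(o^3 + o^2 - 16*o - 16) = (o + 1)*(o + 4)*(o^2 - 16) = (o + 1)*(o + 4)^2*(o - 4)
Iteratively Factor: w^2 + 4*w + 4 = (w + 2)*(w + 2)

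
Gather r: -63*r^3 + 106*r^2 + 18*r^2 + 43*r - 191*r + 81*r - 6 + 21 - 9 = -63*r^3 + 124*r^2 - 67*r + 6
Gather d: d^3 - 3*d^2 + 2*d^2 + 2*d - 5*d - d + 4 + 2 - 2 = d^3 - d^2 - 4*d + 4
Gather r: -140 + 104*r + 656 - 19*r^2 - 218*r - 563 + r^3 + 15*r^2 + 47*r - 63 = r^3 - 4*r^2 - 67*r - 110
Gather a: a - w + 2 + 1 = a - w + 3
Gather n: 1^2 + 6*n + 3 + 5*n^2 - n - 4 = 5*n^2 + 5*n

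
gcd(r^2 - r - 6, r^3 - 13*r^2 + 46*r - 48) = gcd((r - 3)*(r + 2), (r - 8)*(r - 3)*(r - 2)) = r - 3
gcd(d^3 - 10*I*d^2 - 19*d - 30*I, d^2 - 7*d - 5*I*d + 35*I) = d - 5*I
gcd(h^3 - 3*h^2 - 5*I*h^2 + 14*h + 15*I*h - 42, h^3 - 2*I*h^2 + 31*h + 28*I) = h - 7*I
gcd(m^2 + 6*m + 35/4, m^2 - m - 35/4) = m + 5/2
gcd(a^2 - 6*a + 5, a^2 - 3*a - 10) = a - 5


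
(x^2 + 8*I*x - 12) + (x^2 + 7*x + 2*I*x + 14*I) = 2*x^2 + 7*x + 10*I*x - 12 + 14*I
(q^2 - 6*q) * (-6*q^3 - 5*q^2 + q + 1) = -6*q^5 + 31*q^4 + 31*q^3 - 5*q^2 - 6*q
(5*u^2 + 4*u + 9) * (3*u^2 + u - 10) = 15*u^4 + 17*u^3 - 19*u^2 - 31*u - 90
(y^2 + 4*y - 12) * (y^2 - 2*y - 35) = y^4 + 2*y^3 - 55*y^2 - 116*y + 420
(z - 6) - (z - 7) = 1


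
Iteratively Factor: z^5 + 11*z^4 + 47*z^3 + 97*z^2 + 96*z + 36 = (z + 3)*(z^4 + 8*z^3 + 23*z^2 + 28*z + 12) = (z + 1)*(z + 3)*(z^3 + 7*z^2 + 16*z + 12) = (z + 1)*(z + 3)^2*(z^2 + 4*z + 4) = (z + 1)*(z + 2)*(z + 3)^2*(z + 2)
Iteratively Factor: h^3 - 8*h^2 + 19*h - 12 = (h - 4)*(h^2 - 4*h + 3) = (h - 4)*(h - 1)*(h - 3)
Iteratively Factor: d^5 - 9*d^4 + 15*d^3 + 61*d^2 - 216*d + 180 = (d - 2)*(d^4 - 7*d^3 + d^2 + 63*d - 90) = (d - 2)^2*(d^3 - 5*d^2 - 9*d + 45) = (d - 2)^2*(d + 3)*(d^2 - 8*d + 15) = (d - 3)*(d - 2)^2*(d + 3)*(d - 5)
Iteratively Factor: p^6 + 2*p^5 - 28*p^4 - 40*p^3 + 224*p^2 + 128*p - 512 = (p + 2)*(p^5 - 28*p^3 + 16*p^2 + 192*p - 256) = (p - 4)*(p + 2)*(p^4 + 4*p^3 - 12*p^2 - 32*p + 64) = (p - 4)*(p + 2)*(p + 4)*(p^3 - 12*p + 16) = (p - 4)*(p - 2)*(p + 2)*(p + 4)*(p^2 + 2*p - 8) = (p - 4)*(p - 2)*(p + 2)*(p + 4)^2*(p - 2)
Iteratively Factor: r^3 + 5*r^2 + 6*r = (r)*(r^2 + 5*r + 6) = r*(r + 2)*(r + 3)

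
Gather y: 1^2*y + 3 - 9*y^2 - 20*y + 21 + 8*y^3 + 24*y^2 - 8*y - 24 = 8*y^3 + 15*y^2 - 27*y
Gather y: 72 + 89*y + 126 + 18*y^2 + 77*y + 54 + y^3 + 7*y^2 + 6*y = y^3 + 25*y^2 + 172*y + 252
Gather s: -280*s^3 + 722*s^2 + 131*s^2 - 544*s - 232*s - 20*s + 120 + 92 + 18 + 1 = -280*s^3 + 853*s^2 - 796*s + 231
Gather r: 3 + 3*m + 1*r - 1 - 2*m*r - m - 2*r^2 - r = -2*m*r + 2*m - 2*r^2 + 2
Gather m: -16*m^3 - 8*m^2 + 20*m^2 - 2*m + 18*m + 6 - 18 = -16*m^3 + 12*m^2 + 16*m - 12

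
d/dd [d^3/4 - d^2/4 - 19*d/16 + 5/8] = 3*d^2/4 - d/2 - 19/16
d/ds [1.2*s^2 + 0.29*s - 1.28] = 2.4*s + 0.29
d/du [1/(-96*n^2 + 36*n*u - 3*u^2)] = 2*(-6*n + u)/(3*(32*n^2 - 12*n*u + u^2)^2)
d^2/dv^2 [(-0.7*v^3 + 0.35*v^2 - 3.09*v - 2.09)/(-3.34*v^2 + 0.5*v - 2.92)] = (1.4210854715202e-14*v^5 - 7.105427357601e-15*v^4 + 54.468688*v^3 + 154.240104*v^2 - 165.947832*v - 36.667384)/(37.259704*v^6 - 16.7334*v^5 + 100.228056*v^4 - 29.3834*v^3 + 87.624528*v^2 - 12.7896*v + 24.897088)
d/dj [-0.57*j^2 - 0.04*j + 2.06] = -1.14*j - 0.04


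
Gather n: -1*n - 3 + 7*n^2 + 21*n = 7*n^2 + 20*n - 3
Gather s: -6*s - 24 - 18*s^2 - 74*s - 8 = -18*s^2 - 80*s - 32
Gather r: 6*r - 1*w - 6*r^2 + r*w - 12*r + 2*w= -6*r^2 + r*(w - 6) + w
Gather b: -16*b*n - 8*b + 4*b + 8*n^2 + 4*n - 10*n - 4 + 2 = b*(-16*n - 4) + 8*n^2 - 6*n - 2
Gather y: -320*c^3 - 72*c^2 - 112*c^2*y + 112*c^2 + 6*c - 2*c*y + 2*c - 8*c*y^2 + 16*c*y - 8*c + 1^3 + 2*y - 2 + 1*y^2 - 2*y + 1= -320*c^3 + 40*c^2 + y^2*(1 - 8*c) + y*(-112*c^2 + 14*c)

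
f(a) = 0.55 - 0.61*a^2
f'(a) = -1.22*a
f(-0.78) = 0.18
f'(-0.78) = 0.95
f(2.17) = -2.32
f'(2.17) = -2.65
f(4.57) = -12.19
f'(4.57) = -5.58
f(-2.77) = -4.13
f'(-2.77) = 3.38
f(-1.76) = -1.34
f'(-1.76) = 2.15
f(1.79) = -1.40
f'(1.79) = -2.18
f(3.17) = -5.58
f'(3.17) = -3.87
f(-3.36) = -6.34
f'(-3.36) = 4.10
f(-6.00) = -21.41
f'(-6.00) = 7.32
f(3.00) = -4.94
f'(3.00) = -3.66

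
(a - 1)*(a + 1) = a^2 - 1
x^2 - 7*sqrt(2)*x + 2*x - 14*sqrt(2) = (x + 2)*(x - 7*sqrt(2))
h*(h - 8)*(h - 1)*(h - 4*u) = h^4 - 4*h^3*u - 9*h^3 + 36*h^2*u + 8*h^2 - 32*h*u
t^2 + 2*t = t*(t + 2)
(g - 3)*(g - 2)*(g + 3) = g^3 - 2*g^2 - 9*g + 18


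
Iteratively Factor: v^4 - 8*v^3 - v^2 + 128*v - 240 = (v - 3)*(v^3 - 5*v^2 - 16*v + 80) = (v - 4)*(v - 3)*(v^2 - v - 20) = (v - 5)*(v - 4)*(v - 3)*(v + 4)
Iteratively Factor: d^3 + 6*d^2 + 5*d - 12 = (d + 4)*(d^2 + 2*d - 3) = (d + 3)*(d + 4)*(d - 1)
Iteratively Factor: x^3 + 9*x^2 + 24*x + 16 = (x + 4)*(x^2 + 5*x + 4) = (x + 4)^2*(x + 1)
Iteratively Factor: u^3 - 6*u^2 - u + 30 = (u + 2)*(u^2 - 8*u + 15) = (u - 5)*(u + 2)*(u - 3)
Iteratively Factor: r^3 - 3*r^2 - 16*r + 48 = (r + 4)*(r^2 - 7*r + 12) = (r - 3)*(r + 4)*(r - 4)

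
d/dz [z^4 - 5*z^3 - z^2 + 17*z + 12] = 4*z^3 - 15*z^2 - 2*z + 17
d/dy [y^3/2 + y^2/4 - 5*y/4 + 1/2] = 3*y^2/2 + y/2 - 5/4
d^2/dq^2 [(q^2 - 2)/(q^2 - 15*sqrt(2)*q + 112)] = 6*(5*sqrt(2)*q^3 - 114*q^2 + 30*sqrt(2)*q + 3956)/(q^6 - 45*sqrt(2)*q^5 + 1686*q^4 - 16830*sqrt(2)*q^3 + 188832*q^2 - 564480*sqrt(2)*q + 1404928)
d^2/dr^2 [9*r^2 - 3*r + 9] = 18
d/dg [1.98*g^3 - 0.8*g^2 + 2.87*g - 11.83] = 5.94*g^2 - 1.6*g + 2.87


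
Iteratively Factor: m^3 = (m)*(m^2) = m^2*(m)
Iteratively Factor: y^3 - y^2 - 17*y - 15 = (y - 5)*(y^2 + 4*y + 3) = (y - 5)*(y + 3)*(y + 1)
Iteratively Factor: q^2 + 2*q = (q + 2)*(q)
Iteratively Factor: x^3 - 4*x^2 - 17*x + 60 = (x - 5)*(x^2 + x - 12) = (x - 5)*(x - 3)*(x + 4)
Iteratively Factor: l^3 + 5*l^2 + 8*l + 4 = (l + 2)*(l^2 + 3*l + 2) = (l + 2)^2*(l + 1)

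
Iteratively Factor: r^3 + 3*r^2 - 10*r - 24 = (r - 3)*(r^2 + 6*r + 8) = (r - 3)*(r + 2)*(r + 4)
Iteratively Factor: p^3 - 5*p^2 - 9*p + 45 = (p - 3)*(p^2 - 2*p - 15) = (p - 5)*(p - 3)*(p + 3)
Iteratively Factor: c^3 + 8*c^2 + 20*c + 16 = (c + 4)*(c^2 + 4*c + 4) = (c + 2)*(c + 4)*(c + 2)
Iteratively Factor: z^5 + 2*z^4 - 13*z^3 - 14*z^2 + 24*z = (z + 2)*(z^4 - 13*z^2 + 12*z) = z*(z + 2)*(z^3 - 13*z + 12) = z*(z - 1)*(z + 2)*(z^2 + z - 12) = z*(z - 3)*(z - 1)*(z + 2)*(z + 4)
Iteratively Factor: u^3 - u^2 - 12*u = (u)*(u^2 - u - 12) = u*(u + 3)*(u - 4)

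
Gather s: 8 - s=8 - s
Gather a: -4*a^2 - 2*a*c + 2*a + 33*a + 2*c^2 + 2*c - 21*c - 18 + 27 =-4*a^2 + a*(35 - 2*c) + 2*c^2 - 19*c + 9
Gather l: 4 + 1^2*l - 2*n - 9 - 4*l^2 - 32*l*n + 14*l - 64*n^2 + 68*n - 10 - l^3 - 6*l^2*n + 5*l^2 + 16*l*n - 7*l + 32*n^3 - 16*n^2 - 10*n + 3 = -l^3 + l^2*(1 - 6*n) + l*(8 - 16*n) + 32*n^3 - 80*n^2 + 56*n - 12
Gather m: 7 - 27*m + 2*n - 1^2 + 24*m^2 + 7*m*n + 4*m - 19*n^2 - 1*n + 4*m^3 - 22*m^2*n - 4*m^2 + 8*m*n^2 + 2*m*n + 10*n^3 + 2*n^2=4*m^3 + m^2*(20 - 22*n) + m*(8*n^2 + 9*n - 23) + 10*n^3 - 17*n^2 + n + 6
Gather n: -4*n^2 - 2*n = -4*n^2 - 2*n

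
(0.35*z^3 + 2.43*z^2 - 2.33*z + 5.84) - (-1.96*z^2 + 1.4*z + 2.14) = 0.35*z^3 + 4.39*z^2 - 3.73*z + 3.7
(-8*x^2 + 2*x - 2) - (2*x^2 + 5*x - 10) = -10*x^2 - 3*x + 8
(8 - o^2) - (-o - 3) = -o^2 + o + 11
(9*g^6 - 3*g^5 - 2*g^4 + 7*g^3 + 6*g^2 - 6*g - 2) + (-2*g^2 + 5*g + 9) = 9*g^6 - 3*g^5 - 2*g^4 + 7*g^3 + 4*g^2 - g + 7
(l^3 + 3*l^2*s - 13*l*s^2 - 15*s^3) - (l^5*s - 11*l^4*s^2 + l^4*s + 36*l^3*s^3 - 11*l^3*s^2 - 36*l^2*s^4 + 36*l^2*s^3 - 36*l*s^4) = -l^5*s + 11*l^4*s^2 - l^4*s - 36*l^3*s^3 + 11*l^3*s^2 + l^3 + 36*l^2*s^4 - 36*l^2*s^3 + 3*l^2*s + 36*l*s^4 - 13*l*s^2 - 15*s^3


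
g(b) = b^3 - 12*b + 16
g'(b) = 3*b^2 - 12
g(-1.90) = 31.94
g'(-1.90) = -1.17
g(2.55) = 1.98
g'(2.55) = 7.51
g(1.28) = 2.74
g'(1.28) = -7.08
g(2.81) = 4.47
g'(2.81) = 11.69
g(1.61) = 0.85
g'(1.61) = -4.22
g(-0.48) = 21.65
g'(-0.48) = -11.31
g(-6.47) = -177.20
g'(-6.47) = 113.58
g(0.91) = 5.83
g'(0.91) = -9.52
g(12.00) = 1600.00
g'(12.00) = 420.00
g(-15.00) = -3179.00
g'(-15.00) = 663.00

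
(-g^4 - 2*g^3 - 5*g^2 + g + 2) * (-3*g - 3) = 3*g^5 + 9*g^4 + 21*g^3 + 12*g^2 - 9*g - 6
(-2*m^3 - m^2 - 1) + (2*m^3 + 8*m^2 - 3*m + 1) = 7*m^2 - 3*m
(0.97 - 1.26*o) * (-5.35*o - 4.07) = 6.741*o^2 - 0.0612999999999992*o - 3.9479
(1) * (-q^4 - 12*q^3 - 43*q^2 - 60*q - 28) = -q^4 - 12*q^3 - 43*q^2 - 60*q - 28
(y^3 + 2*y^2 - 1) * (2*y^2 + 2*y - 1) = 2*y^5 + 6*y^4 + 3*y^3 - 4*y^2 - 2*y + 1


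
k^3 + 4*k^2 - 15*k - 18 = (k - 3)*(k + 1)*(k + 6)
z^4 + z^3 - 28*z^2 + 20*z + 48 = (z - 4)*(z - 2)*(z + 1)*(z + 6)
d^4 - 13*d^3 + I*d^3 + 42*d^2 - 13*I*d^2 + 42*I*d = d*(d - 7)*(d - 6)*(d + I)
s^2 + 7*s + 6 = (s + 1)*(s + 6)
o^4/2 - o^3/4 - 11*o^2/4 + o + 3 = (o/2 + 1/2)*(o - 2)*(o - 3/2)*(o + 2)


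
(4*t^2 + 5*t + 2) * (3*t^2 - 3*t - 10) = 12*t^4 + 3*t^3 - 49*t^2 - 56*t - 20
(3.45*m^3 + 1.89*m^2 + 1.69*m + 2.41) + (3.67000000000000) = 3.45*m^3 + 1.89*m^2 + 1.69*m + 6.08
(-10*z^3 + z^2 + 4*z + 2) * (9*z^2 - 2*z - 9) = -90*z^5 + 29*z^4 + 124*z^3 + z^2 - 40*z - 18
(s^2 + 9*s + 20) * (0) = 0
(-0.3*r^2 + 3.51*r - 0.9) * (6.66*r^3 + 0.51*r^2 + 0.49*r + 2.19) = -1.998*r^5 + 23.2236*r^4 - 4.3509*r^3 + 0.6039*r^2 + 7.2459*r - 1.971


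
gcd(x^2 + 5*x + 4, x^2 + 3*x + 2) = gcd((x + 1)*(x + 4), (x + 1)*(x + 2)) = x + 1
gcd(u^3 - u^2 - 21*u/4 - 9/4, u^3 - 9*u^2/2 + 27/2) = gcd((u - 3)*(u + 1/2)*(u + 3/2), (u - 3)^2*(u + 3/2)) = u^2 - 3*u/2 - 9/2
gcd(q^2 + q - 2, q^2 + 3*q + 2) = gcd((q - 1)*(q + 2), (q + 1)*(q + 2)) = q + 2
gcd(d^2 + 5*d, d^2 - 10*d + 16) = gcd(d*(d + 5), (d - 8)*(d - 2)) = 1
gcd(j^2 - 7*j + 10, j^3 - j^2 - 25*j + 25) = j - 5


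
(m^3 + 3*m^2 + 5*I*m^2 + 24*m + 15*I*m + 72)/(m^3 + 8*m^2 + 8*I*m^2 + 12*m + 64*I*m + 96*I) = (m^2 + 3*m*(1 - I) - 9*I)/(m^2 + 8*m + 12)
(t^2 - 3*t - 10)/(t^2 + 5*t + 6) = (t - 5)/(t + 3)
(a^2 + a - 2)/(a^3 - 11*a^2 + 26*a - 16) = (a + 2)/(a^2 - 10*a + 16)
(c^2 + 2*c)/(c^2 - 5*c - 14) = c/(c - 7)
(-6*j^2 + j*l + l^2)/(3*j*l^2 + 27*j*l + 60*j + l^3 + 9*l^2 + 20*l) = (-2*j + l)/(l^2 + 9*l + 20)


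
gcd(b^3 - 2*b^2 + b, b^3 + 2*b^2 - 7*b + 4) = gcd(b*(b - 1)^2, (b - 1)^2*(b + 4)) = b^2 - 2*b + 1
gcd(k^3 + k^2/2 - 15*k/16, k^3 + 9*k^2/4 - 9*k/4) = k^2 - 3*k/4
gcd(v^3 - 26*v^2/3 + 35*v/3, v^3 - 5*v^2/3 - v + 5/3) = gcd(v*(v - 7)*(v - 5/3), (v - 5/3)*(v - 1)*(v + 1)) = v - 5/3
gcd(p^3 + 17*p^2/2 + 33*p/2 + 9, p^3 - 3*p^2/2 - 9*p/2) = p + 3/2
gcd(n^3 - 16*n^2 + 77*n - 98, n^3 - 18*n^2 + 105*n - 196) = n^2 - 14*n + 49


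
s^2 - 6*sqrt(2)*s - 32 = (s - 8*sqrt(2))*(s + 2*sqrt(2))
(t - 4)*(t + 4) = t^2 - 16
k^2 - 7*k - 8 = (k - 8)*(k + 1)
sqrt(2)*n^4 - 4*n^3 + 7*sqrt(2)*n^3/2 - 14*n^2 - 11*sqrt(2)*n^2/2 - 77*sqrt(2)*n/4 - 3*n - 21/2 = (n + 7/2)*(n - 3*sqrt(2))*(n + sqrt(2)/2)*(sqrt(2)*n + 1)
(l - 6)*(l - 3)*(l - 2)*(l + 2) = l^4 - 9*l^3 + 14*l^2 + 36*l - 72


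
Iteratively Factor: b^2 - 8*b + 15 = (b - 3)*(b - 5)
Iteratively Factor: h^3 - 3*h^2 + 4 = (h - 2)*(h^2 - h - 2) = (h - 2)^2*(h + 1)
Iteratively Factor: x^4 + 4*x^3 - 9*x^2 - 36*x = (x + 4)*(x^3 - 9*x) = (x - 3)*(x + 4)*(x^2 + 3*x) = (x - 3)*(x + 3)*(x + 4)*(x)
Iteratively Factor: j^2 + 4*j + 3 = (j + 1)*(j + 3)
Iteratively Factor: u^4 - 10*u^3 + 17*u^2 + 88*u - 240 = (u - 5)*(u^3 - 5*u^2 - 8*u + 48) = (u - 5)*(u + 3)*(u^2 - 8*u + 16) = (u - 5)*(u - 4)*(u + 3)*(u - 4)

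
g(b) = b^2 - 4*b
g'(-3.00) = -10.00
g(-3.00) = 21.00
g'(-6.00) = -16.00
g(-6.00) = 60.00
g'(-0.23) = -4.46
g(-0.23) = 0.97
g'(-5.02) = -14.04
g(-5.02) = 45.28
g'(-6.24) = -16.48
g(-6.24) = 63.90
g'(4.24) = 4.48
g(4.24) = 1.02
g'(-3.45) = -10.90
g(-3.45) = 25.70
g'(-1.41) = -6.82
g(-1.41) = 7.63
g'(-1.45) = -6.90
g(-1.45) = 7.90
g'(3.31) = 2.62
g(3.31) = -2.28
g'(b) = 2*b - 4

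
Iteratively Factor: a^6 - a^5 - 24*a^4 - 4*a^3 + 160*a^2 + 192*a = (a + 3)*(a^5 - 4*a^4 - 12*a^3 + 32*a^2 + 64*a) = (a + 2)*(a + 3)*(a^4 - 6*a^3 + 32*a) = (a + 2)^2*(a + 3)*(a^3 - 8*a^2 + 16*a) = (a - 4)*(a + 2)^2*(a + 3)*(a^2 - 4*a) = a*(a - 4)*(a + 2)^2*(a + 3)*(a - 4)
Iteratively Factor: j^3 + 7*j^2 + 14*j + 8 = (j + 2)*(j^2 + 5*j + 4) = (j + 1)*(j + 2)*(j + 4)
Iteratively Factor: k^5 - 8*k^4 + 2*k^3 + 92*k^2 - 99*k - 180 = (k - 5)*(k^4 - 3*k^3 - 13*k^2 + 27*k + 36) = (k - 5)*(k + 1)*(k^3 - 4*k^2 - 9*k + 36) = (k - 5)*(k - 4)*(k + 1)*(k^2 - 9) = (k - 5)*(k - 4)*(k + 1)*(k + 3)*(k - 3)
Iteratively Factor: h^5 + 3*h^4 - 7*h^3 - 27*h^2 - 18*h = (h)*(h^4 + 3*h^3 - 7*h^2 - 27*h - 18) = h*(h + 1)*(h^3 + 2*h^2 - 9*h - 18) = h*(h + 1)*(h + 2)*(h^2 - 9) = h*(h - 3)*(h + 1)*(h + 2)*(h + 3)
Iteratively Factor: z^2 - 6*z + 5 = (z - 1)*(z - 5)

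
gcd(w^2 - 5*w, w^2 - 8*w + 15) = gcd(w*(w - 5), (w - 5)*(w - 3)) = w - 5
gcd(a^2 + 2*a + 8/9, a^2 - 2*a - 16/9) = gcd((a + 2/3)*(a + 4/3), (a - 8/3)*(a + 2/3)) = a + 2/3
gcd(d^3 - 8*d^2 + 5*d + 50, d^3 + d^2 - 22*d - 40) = d^2 - 3*d - 10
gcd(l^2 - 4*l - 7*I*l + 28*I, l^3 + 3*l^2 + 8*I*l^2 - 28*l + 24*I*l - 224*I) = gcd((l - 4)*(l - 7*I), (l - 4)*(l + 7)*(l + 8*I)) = l - 4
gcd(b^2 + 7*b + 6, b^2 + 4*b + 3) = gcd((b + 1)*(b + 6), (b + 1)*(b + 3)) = b + 1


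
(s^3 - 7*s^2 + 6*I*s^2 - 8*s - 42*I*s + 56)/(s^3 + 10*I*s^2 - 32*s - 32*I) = (s - 7)/(s + 4*I)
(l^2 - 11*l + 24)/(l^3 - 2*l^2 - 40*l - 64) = (l - 3)/(l^2 + 6*l + 8)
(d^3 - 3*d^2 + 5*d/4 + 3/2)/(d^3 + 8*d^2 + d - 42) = (d^2 - d - 3/4)/(d^2 + 10*d + 21)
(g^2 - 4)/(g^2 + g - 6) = (g + 2)/(g + 3)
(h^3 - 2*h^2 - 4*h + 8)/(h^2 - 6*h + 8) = (h^2 - 4)/(h - 4)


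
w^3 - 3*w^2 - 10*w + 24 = (w - 4)*(w - 2)*(w + 3)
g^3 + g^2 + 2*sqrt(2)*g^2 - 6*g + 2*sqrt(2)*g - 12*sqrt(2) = (g - 2)*(g + 3)*(g + 2*sqrt(2))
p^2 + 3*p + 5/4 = (p + 1/2)*(p + 5/2)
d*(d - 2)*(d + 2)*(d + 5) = d^4 + 5*d^3 - 4*d^2 - 20*d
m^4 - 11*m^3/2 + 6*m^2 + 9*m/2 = m*(m - 3)^2*(m + 1/2)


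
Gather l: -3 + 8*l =8*l - 3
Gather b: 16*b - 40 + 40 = 16*b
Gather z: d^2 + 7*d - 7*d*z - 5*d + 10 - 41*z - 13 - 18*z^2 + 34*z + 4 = d^2 + 2*d - 18*z^2 + z*(-7*d - 7) + 1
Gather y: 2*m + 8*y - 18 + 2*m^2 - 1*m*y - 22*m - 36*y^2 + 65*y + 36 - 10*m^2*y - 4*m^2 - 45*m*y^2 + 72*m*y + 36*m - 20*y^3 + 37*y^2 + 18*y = -2*m^2 + 16*m - 20*y^3 + y^2*(1 - 45*m) + y*(-10*m^2 + 71*m + 91) + 18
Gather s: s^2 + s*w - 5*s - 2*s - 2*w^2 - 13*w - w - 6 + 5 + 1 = s^2 + s*(w - 7) - 2*w^2 - 14*w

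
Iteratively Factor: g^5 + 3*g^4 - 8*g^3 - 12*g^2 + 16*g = (g + 4)*(g^4 - g^3 - 4*g^2 + 4*g) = (g - 1)*(g + 4)*(g^3 - 4*g) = (g - 2)*(g - 1)*(g + 4)*(g^2 + 2*g) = g*(g - 2)*(g - 1)*(g + 4)*(g + 2)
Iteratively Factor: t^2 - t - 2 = (t - 2)*(t + 1)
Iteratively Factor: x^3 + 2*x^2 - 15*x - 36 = (x + 3)*(x^2 - x - 12) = (x - 4)*(x + 3)*(x + 3)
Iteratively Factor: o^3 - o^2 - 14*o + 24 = (o - 2)*(o^2 + o - 12) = (o - 2)*(o + 4)*(o - 3)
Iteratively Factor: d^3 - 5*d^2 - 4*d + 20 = (d - 2)*(d^2 - 3*d - 10) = (d - 5)*(d - 2)*(d + 2)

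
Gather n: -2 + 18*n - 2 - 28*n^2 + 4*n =-28*n^2 + 22*n - 4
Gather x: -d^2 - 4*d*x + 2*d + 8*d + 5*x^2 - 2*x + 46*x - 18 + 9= -d^2 + 10*d + 5*x^2 + x*(44 - 4*d) - 9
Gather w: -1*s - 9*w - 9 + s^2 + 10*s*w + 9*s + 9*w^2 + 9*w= s^2 + 10*s*w + 8*s + 9*w^2 - 9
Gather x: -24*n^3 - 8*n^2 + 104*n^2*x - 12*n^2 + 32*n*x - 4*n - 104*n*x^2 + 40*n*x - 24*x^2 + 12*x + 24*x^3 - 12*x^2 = -24*n^3 - 20*n^2 - 4*n + 24*x^3 + x^2*(-104*n - 36) + x*(104*n^2 + 72*n + 12)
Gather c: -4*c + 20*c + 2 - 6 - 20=16*c - 24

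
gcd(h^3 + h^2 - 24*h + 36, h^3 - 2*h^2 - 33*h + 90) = h^2 + 3*h - 18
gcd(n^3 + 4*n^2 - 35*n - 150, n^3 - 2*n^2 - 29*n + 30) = n^2 - n - 30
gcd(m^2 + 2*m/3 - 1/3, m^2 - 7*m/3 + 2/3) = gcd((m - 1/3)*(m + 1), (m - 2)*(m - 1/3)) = m - 1/3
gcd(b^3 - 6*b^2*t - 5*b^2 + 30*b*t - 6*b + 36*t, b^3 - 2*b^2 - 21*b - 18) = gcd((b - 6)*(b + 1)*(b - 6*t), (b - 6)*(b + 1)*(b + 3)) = b^2 - 5*b - 6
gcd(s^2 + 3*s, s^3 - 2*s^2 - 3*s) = s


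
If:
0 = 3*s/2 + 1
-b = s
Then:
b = 2/3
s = -2/3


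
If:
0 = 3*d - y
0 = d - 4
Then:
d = 4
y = 12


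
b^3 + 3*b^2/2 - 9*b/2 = b*(b - 3/2)*(b + 3)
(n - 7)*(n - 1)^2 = n^3 - 9*n^2 + 15*n - 7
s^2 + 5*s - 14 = (s - 2)*(s + 7)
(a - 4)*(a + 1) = a^2 - 3*a - 4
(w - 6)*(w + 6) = w^2 - 36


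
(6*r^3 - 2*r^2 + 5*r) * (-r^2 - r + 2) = -6*r^5 - 4*r^4 + 9*r^3 - 9*r^2 + 10*r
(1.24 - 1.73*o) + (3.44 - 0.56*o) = 4.68 - 2.29*o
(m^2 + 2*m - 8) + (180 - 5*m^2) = -4*m^2 + 2*m + 172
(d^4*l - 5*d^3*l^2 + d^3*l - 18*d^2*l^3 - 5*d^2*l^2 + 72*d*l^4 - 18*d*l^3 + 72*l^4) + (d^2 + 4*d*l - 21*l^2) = d^4*l - 5*d^3*l^2 + d^3*l - 18*d^2*l^3 - 5*d^2*l^2 + d^2 + 72*d*l^4 - 18*d*l^3 + 4*d*l + 72*l^4 - 21*l^2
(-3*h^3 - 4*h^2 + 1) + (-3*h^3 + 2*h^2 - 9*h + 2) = -6*h^3 - 2*h^2 - 9*h + 3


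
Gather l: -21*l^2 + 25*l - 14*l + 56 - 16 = -21*l^2 + 11*l + 40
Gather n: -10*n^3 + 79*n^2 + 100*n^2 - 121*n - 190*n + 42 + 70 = -10*n^3 + 179*n^2 - 311*n + 112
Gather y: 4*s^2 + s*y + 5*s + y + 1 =4*s^2 + 5*s + y*(s + 1) + 1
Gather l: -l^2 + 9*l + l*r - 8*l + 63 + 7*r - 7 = -l^2 + l*(r + 1) + 7*r + 56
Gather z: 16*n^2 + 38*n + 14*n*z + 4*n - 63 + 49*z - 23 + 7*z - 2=16*n^2 + 42*n + z*(14*n + 56) - 88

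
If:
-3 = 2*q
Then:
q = -3/2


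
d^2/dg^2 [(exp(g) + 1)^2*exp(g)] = (9*exp(2*g) + 8*exp(g) + 1)*exp(g)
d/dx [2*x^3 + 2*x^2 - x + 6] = 6*x^2 + 4*x - 1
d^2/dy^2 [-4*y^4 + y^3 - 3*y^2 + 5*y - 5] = -48*y^2 + 6*y - 6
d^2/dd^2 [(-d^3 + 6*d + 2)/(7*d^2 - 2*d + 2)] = 4*(152*d^3 + 153*d^2 - 174*d + 2)/(343*d^6 - 294*d^5 + 378*d^4 - 176*d^3 + 108*d^2 - 24*d + 8)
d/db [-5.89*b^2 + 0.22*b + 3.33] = 0.22 - 11.78*b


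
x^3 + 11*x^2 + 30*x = x*(x + 5)*(x + 6)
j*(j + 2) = j^2 + 2*j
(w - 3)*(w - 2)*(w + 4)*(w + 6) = w^4 + 5*w^3 - 20*w^2 - 60*w + 144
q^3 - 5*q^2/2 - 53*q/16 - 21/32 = (q - 7/2)*(q + 1/4)*(q + 3/4)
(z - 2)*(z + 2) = z^2 - 4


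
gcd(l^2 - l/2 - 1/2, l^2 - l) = l - 1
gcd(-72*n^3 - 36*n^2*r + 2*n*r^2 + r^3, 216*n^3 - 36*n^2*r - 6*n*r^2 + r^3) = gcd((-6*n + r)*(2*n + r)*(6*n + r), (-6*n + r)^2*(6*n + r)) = -36*n^2 + r^2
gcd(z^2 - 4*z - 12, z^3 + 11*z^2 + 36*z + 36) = z + 2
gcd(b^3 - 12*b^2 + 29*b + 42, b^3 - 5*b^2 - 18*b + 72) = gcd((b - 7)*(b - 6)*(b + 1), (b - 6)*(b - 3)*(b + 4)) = b - 6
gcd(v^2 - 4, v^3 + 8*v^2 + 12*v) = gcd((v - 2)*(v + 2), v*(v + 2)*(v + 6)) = v + 2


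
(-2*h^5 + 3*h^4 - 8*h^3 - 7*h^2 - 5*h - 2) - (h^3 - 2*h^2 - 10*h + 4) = -2*h^5 + 3*h^4 - 9*h^3 - 5*h^2 + 5*h - 6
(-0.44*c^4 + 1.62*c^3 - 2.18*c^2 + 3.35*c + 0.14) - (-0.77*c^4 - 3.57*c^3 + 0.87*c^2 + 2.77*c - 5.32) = 0.33*c^4 + 5.19*c^3 - 3.05*c^2 + 0.58*c + 5.46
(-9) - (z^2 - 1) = -z^2 - 8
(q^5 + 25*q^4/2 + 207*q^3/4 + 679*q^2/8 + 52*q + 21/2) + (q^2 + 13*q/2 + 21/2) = q^5 + 25*q^4/2 + 207*q^3/4 + 687*q^2/8 + 117*q/2 + 21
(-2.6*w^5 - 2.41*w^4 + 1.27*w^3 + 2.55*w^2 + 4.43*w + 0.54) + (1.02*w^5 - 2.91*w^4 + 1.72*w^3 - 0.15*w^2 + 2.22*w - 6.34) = -1.58*w^5 - 5.32*w^4 + 2.99*w^3 + 2.4*w^2 + 6.65*w - 5.8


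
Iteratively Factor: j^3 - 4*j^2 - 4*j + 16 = (j - 4)*(j^2 - 4) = (j - 4)*(j + 2)*(j - 2)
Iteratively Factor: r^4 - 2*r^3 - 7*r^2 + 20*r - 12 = (r - 1)*(r^3 - r^2 - 8*r + 12) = (r - 1)*(r + 3)*(r^2 - 4*r + 4) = (r - 2)*(r - 1)*(r + 3)*(r - 2)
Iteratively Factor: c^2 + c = (c)*(c + 1)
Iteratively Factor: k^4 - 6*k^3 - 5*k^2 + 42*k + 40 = (k - 4)*(k^3 - 2*k^2 - 13*k - 10) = (k - 5)*(k - 4)*(k^2 + 3*k + 2) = (k - 5)*(k - 4)*(k + 2)*(k + 1)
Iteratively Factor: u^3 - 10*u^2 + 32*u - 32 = (u - 4)*(u^2 - 6*u + 8) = (u - 4)^2*(u - 2)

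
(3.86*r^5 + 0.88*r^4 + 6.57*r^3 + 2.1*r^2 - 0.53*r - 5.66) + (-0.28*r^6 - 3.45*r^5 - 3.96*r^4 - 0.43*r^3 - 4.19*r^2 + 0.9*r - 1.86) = -0.28*r^6 + 0.41*r^5 - 3.08*r^4 + 6.14*r^3 - 2.09*r^2 + 0.37*r - 7.52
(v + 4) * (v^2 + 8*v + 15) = v^3 + 12*v^2 + 47*v + 60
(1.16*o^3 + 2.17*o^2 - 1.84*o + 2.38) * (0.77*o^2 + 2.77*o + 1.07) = 0.8932*o^5 + 4.8841*o^4 + 5.8353*o^3 - 0.9423*o^2 + 4.6238*o + 2.5466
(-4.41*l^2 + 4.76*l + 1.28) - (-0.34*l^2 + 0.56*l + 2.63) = -4.07*l^2 + 4.2*l - 1.35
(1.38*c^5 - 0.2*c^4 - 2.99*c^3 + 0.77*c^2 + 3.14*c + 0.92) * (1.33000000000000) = 1.8354*c^5 - 0.266*c^4 - 3.9767*c^3 + 1.0241*c^2 + 4.1762*c + 1.2236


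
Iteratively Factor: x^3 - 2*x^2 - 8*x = (x)*(x^2 - 2*x - 8) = x*(x - 4)*(x + 2)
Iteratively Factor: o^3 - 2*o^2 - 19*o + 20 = (o - 1)*(o^2 - o - 20) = (o - 5)*(o - 1)*(o + 4)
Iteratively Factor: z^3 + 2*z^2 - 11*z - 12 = (z - 3)*(z^2 + 5*z + 4) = (z - 3)*(z + 4)*(z + 1)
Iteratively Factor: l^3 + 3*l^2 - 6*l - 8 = (l - 2)*(l^2 + 5*l + 4) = (l - 2)*(l + 1)*(l + 4)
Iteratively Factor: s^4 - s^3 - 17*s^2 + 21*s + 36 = (s + 1)*(s^3 - 2*s^2 - 15*s + 36) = (s - 3)*(s + 1)*(s^2 + s - 12) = (s - 3)*(s + 1)*(s + 4)*(s - 3)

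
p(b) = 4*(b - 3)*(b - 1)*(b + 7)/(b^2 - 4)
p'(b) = -8*b*(b - 3)*(b - 1)*(b + 7)/(b^2 - 4)^2 + 4*(b - 3)*(b - 1)/(b^2 - 4) + 4*(b - 3)*(b + 7)/(b^2 - 4) + 4*(b - 1)*(b + 7)/(b^2 - 4)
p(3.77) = 9.00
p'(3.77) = 9.13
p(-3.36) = 55.39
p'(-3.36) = 44.86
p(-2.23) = 331.29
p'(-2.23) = 1422.27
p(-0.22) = -26.96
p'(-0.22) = 29.50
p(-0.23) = -27.26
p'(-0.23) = 29.75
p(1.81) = 46.92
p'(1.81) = 258.47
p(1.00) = 0.00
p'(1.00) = 21.33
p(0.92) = -1.67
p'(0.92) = 20.51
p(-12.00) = -27.86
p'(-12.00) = 4.80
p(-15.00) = -41.70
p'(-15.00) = 4.47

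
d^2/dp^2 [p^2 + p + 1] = 2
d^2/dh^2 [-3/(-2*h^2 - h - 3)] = 6*(-4*h^2 - 2*h + (4*h + 1)^2 - 6)/(2*h^2 + h + 3)^3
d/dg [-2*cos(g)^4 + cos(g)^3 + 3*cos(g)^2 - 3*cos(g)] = 3*sin(g)^3 + 2*sin(g)*cos(3*g)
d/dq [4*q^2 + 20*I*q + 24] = 8*q + 20*I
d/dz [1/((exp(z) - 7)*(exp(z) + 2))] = (5 - 2*exp(z))*exp(z)/(exp(4*z) - 10*exp(3*z) - 3*exp(2*z) + 140*exp(z) + 196)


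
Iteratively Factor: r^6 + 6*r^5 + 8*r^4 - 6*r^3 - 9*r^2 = (r + 3)*(r^5 + 3*r^4 - r^3 - 3*r^2) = r*(r + 3)*(r^4 + 3*r^3 - r^2 - 3*r) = r*(r - 1)*(r + 3)*(r^3 + 4*r^2 + 3*r) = r^2*(r - 1)*(r + 3)*(r^2 + 4*r + 3) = r^2*(r - 1)*(r + 3)^2*(r + 1)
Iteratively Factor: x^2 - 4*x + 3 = (x - 1)*(x - 3)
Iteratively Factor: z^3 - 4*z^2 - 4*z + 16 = (z - 2)*(z^2 - 2*z - 8) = (z - 2)*(z + 2)*(z - 4)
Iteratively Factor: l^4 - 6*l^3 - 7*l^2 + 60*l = (l + 3)*(l^3 - 9*l^2 + 20*l) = l*(l + 3)*(l^2 - 9*l + 20) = l*(l - 4)*(l + 3)*(l - 5)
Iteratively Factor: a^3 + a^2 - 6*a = (a - 2)*(a^2 + 3*a) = (a - 2)*(a + 3)*(a)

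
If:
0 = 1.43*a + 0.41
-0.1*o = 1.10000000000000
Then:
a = -0.29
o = -11.00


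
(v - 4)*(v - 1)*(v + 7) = v^3 + 2*v^2 - 31*v + 28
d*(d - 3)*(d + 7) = d^3 + 4*d^2 - 21*d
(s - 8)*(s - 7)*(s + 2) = s^3 - 13*s^2 + 26*s + 112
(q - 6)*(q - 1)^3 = q^4 - 9*q^3 + 21*q^2 - 19*q + 6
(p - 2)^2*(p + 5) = p^3 + p^2 - 16*p + 20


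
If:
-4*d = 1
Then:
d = -1/4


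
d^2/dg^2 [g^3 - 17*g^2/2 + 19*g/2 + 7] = 6*g - 17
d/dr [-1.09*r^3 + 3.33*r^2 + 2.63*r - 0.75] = -3.27*r^2 + 6.66*r + 2.63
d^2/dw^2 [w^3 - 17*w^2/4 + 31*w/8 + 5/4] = 6*w - 17/2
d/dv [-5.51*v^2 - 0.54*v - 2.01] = -11.02*v - 0.54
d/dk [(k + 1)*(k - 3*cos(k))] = k + (k + 1)*(3*sin(k) + 1) - 3*cos(k)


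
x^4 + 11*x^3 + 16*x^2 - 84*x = x*(x - 2)*(x + 6)*(x + 7)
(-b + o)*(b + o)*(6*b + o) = -6*b^3 - b^2*o + 6*b*o^2 + o^3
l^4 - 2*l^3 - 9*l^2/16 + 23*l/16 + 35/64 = (l - 7/4)*(l - 5/4)*(l + 1/2)^2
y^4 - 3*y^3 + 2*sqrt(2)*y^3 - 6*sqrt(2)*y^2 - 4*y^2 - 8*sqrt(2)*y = y*(y - 4)*(y + 1)*(y + 2*sqrt(2))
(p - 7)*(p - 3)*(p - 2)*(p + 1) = p^4 - 11*p^3 + 29*p^2 - p - 42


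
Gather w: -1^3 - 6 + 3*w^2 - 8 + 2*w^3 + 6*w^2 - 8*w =2*w^3 + 9*w^2 - 8*w - 15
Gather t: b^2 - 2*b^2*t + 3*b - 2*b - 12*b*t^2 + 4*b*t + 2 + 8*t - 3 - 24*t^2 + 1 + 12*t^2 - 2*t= b^2 + b + t^2*(-12*b - 12) + t*(-2*b^2 + 4*b + 6)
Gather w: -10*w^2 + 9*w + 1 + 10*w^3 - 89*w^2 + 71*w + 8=10*w^3 - 99*w^2 + 80*w + 9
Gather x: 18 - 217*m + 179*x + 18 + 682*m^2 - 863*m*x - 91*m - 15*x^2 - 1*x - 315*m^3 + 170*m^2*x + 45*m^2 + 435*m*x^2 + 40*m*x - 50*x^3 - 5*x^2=-315*m^3 + 727*m^2 - 308*m - 50*x^3 + x^2*(435*m - 20) + x*(170*m^2 - 823*m + 178) + 36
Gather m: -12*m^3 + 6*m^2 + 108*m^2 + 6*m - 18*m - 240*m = -12*m^3 + 114*m^2 - 252*m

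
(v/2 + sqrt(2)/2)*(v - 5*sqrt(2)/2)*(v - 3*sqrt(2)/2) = v^3/2 - 3*sqrt(2)*v^2/2 - v/4 + 15*sqrt(2)/4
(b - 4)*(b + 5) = b^2 + b - 20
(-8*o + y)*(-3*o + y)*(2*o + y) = 48*o^3 + 2*o^2*y - 9*o*y^2 + y^3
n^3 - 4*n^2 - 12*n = n*(n - 6)*(n + 2)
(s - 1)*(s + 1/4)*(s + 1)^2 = s^4 + 5*s^3/4 - 3*s^2/4 - 5*s/4 - 1/4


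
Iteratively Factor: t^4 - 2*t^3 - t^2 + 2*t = (t - 2)*(t^3 - t) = t*(t - 2)*(t^2 - 1) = t*(t - 2)*(t - 1)*(t + 1)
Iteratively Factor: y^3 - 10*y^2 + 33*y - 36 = (y - 3)*(y^2 - 7*y + 12) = (y - 4)*(y - 3)*(y - 3)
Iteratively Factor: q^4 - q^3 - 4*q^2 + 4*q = (q + 2)*(q^3 - 3*q^2 + 2*q) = q*(q + 2)*(q^2 - 3*q + 2) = q*(q - 1)*(q + 2)*(q - 2)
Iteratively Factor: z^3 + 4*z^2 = (z)*(z^2 + 4*z) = z*(z + 4)*(z)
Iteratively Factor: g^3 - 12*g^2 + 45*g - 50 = (g - 5)*(g^2 - 7*g + 10) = (g - 5)^2*(g - 2)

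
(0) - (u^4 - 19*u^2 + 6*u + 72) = -u^4 + 19*u^2 - 6*u - 72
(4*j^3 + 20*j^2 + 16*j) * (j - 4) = 4*j^4 + 4*j^3 - 64*j^2 - 64*j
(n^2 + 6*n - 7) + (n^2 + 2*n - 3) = 2*n^2 + 8*n - 10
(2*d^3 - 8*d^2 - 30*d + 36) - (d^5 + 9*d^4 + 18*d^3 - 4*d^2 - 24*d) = -d^5 - 9*d^4 - 16*d^3 - 4*d^2 - 6*d + 36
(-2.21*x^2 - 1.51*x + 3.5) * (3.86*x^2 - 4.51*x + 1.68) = -8.5306*x^4 + 4.1385*x^3 + 16.6073*x^2 - 18.3218*x + 5.88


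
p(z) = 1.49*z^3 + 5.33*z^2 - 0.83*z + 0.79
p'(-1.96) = -4.55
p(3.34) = 112.99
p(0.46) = 1.68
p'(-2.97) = 6.94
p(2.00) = 32.37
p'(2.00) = 38.37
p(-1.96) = 11.67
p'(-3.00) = 7.42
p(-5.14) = -56.46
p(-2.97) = 11.24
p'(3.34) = 84.64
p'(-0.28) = -3.46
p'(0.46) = 5.02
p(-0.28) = 1.41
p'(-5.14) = 62.47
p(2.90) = 79.55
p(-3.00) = 11.02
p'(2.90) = 67.68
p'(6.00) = 224.05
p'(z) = 4.47*z^2 + 10.66*z - 0.83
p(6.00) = 509.53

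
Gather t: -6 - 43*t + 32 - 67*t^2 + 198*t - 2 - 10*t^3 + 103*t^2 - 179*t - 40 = -10*t^3 + 36*t^2 - 24*t - 16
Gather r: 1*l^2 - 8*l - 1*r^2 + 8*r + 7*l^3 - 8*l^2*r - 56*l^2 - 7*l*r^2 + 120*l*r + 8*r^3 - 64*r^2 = 7*l^3 - 55*l^2 - 8*l + 8*r^3 + r^2*(-7*l - 65) + r*(-8*l^2 + 120*l + 8)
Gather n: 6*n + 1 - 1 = 6*n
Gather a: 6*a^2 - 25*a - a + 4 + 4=6*a^2 - 26*a + 8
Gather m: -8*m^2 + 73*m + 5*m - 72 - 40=-8*m^2 + 78*m - 112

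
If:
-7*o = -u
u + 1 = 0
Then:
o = -1/7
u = -1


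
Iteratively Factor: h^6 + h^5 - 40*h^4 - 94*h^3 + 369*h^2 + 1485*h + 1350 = (h + 2)*(h^5 - h^4 - 38*h^3 - 18*h^2 + 405*h + 675) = (h + 2)*(h + 3)*(h^4 - 4*h^3 - 26*h^2 + 60*h + 225) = (h - 5)*(h + 2)*(h + 3)*(h^3 + h^2 - 21*h - 45) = (h - 5)*(h + 2)*(h + 3)^2*(h^2 - 2*h - 15) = (h - 5)^2*(h + 2)*(h + 3)^2*(h + 3)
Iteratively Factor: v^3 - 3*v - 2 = (v + 1)*(v^2 - v - 2) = (v - 2)*(v + 1)*(v + 1)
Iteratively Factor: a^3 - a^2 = (a)*(a^2 - a) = a^2*(a - 1)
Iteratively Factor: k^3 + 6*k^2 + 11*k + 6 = (k + 1)*(k^2 + 5*k + 6) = (k + 1)*(k + 2)*(k + 3)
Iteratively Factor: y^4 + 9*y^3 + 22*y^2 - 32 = (y - 1)*(y^3 + 10*y^2 + 32*y + 32) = (y - 1)*(y + 4)*(y^2 + 6*y + 8) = (y - 1)*(y + 4)^2*(y + 2)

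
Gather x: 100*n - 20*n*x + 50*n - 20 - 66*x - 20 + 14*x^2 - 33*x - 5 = 150*n + 14*x^2 + x*(-20*n - 99) - 45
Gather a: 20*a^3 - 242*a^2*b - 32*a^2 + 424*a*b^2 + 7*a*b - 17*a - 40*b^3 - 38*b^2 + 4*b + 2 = 20*a^3 + a^2*(-242*b - 32) + a*(424*b^2 + 7*b - 17) - 40*b^3 - 38*b^2 + 4*b + 2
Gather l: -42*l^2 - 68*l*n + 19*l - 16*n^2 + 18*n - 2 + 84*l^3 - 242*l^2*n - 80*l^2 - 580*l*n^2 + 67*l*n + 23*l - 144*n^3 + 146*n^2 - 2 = 84*l^3 + l^2*(-242*n - 122) + l*(-580*n^2 - n + 42) - 144*n^3 + 130*n^2 + 18*n - 4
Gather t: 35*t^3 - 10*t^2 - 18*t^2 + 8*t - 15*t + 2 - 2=35*t^3 - 28*t^2 - 7*t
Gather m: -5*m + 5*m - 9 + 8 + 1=0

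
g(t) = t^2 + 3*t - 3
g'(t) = 2*t + 3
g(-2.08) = -4.91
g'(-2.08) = -1.16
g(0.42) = -1.56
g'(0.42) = 3.84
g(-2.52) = -4.21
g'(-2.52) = -2.04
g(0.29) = -2.05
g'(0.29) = 3.58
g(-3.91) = 0.56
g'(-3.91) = -4.82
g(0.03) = -2.91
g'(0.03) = 3.06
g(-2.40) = -4.44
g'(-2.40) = -1.80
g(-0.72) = -4.64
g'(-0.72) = 1.56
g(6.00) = 51.00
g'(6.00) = 15.00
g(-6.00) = 15.00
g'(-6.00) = -9.00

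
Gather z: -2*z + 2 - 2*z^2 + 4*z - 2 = -2*z^2 + 2*z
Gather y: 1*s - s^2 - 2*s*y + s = -s^2 - 2*s*y + 2*s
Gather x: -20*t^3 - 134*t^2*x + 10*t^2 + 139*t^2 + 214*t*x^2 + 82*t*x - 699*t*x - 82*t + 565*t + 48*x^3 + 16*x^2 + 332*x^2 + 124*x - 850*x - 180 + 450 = -20*t^3 + 149*t^2 + 483*t + 48*x^3 + x^2*(214*t + 348) + x*(-134*t^2 - 617*t - 726) + 270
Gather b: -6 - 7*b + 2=-7*b - 4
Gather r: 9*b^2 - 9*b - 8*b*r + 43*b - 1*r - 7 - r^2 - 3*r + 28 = 9*b^2 + 34*b - r^2 + r*(-8*b - 4) + 21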